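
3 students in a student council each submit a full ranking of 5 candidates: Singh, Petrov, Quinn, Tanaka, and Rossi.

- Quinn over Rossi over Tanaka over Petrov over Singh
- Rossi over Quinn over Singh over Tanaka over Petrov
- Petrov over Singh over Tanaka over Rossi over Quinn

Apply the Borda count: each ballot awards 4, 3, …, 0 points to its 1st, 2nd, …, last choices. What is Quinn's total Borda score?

Borda scores:
  Singh: 0 + 2 + 3 = 5
  Petrov: 1 + 0 + 4 = 5
  Quinn: 4 + 3 + 0 = 7
  Tanaka: 2 + 1 + 2 = 5
  Rossi: 3 + 4 + 1 = 8

7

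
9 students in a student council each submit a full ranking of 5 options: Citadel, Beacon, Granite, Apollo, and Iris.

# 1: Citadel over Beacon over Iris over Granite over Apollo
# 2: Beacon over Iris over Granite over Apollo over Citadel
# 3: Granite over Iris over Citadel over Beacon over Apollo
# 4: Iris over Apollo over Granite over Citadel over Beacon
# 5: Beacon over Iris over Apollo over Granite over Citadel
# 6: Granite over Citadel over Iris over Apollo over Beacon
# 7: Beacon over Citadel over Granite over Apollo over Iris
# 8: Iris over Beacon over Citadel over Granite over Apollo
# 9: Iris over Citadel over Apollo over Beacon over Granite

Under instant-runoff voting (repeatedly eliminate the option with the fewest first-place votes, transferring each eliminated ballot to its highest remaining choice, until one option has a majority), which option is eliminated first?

Apollo

Round 1: Beacon 3, Iris 3, Granite 2, Citadel 1, Apollo 0. Apollo has the fewest and is eliminated.
Round 2: Beacon 3, Iris 3, Granite 2, Citadel 1. Citadel has the fewest and is eliminated.
Round 3: Beacon 4, Iris 3, Granite 2. Granite has the fewest and is eliminated.
Round 4: Iris 5, Beacon 4. Iris has a majority.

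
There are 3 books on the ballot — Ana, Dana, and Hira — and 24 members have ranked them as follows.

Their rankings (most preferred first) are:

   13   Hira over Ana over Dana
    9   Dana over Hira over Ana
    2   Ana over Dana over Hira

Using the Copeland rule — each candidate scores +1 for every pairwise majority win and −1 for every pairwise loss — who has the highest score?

Hira

Pairwise results:
  Ana vs Dana: Ana wins 15–9.
  Ana vs Hira: Hira wins 22–2.
  Dana vs Hira: Hira wins 13–11.
Copeland scores (wins − losses):
  Ana: 1 − 1 = 0
  Dana: 0 − 2 = -2
  Hira: 2 − 0 = 2
Hira has the best Copeland score.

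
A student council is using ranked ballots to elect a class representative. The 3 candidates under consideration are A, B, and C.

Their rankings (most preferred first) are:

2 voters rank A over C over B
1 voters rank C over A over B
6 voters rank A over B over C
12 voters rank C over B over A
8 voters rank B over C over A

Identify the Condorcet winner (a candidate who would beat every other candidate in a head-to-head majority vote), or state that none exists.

Head-to-head results (29 voters total):
A vs B: B wins 20–9.
A vs C: C wins 21–8.
B vs C: C wins 15–14.
C beats each rival — A (21–8), B (15–14) — so C is the Condorcet winner.

C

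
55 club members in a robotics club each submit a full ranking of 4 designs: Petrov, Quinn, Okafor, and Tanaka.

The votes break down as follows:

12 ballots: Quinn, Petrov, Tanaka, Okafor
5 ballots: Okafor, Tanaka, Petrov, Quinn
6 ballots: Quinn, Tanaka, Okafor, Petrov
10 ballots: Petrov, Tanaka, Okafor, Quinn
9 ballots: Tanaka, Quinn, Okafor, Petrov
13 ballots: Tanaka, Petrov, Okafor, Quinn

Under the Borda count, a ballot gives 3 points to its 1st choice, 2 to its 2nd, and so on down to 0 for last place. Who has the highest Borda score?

Tanaka

Borda scores:
  Petrov: 12·2 + 5·1 + 6·0 + 10·3 + 9·0 + 13·2 = 85
  Quinn: 12·3 + 5·0 + 6·3 + 10·0 + 9·2 + 13·0 = 72
  Okafor: 12·0 + 5·3 + 6·1 + 10·1 + 9·1 + 13·1 = 53
  Tanaka: 12·1 + 5·2 + 6·2 + 10·2 + 9·3 + 13·3 = 120
Tanaka has the highest total.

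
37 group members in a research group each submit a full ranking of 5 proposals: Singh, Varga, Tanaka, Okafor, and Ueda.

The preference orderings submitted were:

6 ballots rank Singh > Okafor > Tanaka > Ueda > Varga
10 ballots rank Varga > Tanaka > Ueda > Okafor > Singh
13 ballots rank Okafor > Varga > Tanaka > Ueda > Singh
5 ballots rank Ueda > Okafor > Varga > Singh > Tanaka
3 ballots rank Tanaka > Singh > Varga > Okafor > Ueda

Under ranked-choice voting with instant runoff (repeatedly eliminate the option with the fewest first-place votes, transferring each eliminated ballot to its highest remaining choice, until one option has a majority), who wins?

Okafor

Round 1: Okafor 13, Varga 10, Singh 6, Ueda 5, Tanaka 3. Tanaka has the fewest and is eliminated.
Round 2: Okafor 13, Varga 10, Singh 9, Ueda 5. Ueda has the fewest and is eliminated.
Round 3: Okafor 18, Varga 10, Singh 9. Singh has the fewest and is eliminated.
Round 4: Okafor 24, Varga 13. Okafor has a majority.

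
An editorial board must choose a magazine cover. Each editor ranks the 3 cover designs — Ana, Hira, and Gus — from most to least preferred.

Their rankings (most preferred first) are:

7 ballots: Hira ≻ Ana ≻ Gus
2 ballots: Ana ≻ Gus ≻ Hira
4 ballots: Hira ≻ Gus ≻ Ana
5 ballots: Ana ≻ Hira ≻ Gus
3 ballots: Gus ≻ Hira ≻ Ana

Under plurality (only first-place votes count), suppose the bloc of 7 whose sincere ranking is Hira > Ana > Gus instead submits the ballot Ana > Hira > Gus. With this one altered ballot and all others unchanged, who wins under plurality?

First-place totals with the altered ballot: Ana 14, Hira 4, Gus 3.
The switch changes the winner from Hira to Ana.

Ana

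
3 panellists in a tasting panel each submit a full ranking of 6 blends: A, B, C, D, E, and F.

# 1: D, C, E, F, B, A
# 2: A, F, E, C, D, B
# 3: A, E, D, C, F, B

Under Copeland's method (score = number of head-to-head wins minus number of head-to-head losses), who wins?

Pairwise results:
  A vs B: A wins 2–1.
  A vs C: A wins 2–1.
  A vs D: A wins 2–1.
  A vs E: A wins 2–1.
  A vs F: A wins 2–1.
  B vs C: C wins 3–0.
  B vs D: D wins 3–0.
  B vs E: E wins 3–0.
  B vs F: F wins 3–0.
  C vs D: D wins 2–1.
  C vs E: E wins 2–1.
  C vs F: C wins 2–1.
  D vs E: E wins 2–1.
  D vs F: D wins 2–1.
  E vs F: E wins 2–1.
Copeland scores (wins − losses):
  A: 5 − 0 = 5
  B: 0 − 5 = -5
  C: 2 − 3 = -1
  D: 3 − 2 = 1
  E: 4 − 1 = 3
  F: 1 − 4 = -3
A has the best Copeland score.

A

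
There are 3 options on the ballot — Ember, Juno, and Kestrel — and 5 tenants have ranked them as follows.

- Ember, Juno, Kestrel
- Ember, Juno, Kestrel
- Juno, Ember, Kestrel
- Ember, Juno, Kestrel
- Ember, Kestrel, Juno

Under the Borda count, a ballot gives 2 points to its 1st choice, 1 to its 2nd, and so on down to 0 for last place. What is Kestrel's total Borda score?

Borda scores:
  Ember: 2 + 2 + 1 + 2 + 2 = 9
  Juno: 1 + 1 + 2 + 1 + 0 = 5
  Kestrel: 0 + 0 + 0 + 0 + 1 = 1

1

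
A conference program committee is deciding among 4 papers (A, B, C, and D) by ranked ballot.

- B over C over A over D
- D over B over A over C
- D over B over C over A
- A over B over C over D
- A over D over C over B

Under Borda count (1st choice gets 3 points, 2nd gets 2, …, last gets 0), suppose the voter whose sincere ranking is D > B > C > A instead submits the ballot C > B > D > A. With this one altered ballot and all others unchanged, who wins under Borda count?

Borda totals with the altered ballot: A 8, B 9, C 7, D 6.
The winner is unchanged: still B.

B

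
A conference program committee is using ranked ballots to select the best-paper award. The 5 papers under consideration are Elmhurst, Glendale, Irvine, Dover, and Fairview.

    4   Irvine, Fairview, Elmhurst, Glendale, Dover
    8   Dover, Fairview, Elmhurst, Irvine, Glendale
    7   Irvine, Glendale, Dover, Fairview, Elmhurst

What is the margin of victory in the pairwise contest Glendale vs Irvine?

Ballots ranking Glendale above Irvine: 0.
Ballots ranking Irvine above Glendale: 4+8+7 = 19.
Irvine wins 19–0, a margin of 19.

19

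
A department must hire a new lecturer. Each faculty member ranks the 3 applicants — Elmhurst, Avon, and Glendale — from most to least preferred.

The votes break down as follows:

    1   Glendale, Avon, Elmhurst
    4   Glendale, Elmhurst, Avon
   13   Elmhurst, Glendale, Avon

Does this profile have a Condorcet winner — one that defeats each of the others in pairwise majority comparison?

Head-to-head results (18 voters total):
Elmhurst vs Avon: Elmhurst wins 17–1.
Elmhurst vs Glendale: Elmhurst wins 13–5.
Avon vs Glendale: Glendale wins 18–0.
Elmhurst beats each rival — Avon (17–1), Glendale (13–5) — so Elmhurst is the Condorcet winner.

Yes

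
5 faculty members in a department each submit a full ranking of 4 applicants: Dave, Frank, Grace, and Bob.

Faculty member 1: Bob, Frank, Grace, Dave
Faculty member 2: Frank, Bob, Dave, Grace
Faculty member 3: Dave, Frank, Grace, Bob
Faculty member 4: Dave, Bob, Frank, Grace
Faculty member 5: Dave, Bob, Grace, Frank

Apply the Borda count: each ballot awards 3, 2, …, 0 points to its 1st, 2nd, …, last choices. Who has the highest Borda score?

Borda scores:
  Dave: 0 + 1 + 3 + 3 + 3 = 10
  Frank: 2 + 3 + 2 + 1 + 0 = 8
  Grace: 1 + 0 + 1 + 0 + 1 = 3
  Bob: 3 + 2 + 0 + 2 + 2 = 9
Dave has the highest total.

Dave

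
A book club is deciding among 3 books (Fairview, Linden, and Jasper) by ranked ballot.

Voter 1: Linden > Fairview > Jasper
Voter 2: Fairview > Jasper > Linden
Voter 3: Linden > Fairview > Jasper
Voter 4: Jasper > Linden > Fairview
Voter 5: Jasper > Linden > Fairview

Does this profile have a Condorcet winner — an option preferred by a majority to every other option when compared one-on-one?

Head-to-head results (5 voters total):
Fairview vs Linden: Linden wins 4–1.
Fairview vs Jasper: Fairview wins 3–2.
Linden vs Jasper: Jasper wins 3–2.
No candidate beats all others: Fairview beats Jasper beats Linden beats Fairview, a majority cycle.

No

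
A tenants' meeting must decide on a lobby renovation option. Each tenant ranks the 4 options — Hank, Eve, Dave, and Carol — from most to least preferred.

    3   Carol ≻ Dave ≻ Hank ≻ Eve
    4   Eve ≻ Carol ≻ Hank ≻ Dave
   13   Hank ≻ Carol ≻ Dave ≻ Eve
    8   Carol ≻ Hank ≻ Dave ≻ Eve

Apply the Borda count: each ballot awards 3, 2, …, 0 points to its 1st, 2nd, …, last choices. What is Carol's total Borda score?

Borda scores:
  Hank: 3·1 + 4·1 + 13·3 + 8·2 = 62
  Eve: 3·0 + 4·3 + 13·0 + 8·0 = 12
  Dave: 3·2 + 4·0 + 13·1 + 8·1 = 27
  Carol: 3·3 + 4·2 + 13·2 + 8·3 = 67

67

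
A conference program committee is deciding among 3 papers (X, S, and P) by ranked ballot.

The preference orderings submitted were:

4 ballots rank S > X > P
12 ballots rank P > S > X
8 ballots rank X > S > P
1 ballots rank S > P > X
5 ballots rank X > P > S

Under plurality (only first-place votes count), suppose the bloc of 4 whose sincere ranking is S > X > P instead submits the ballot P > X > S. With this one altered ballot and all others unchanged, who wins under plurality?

P

First-place totals with the altered ballot: X 13, S 1, P 16.
The switch changes the winner from X to P.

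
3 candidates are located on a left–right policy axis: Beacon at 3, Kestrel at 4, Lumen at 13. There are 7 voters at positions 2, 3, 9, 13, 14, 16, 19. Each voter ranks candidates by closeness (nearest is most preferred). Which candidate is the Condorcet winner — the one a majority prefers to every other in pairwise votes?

With single-peaked preferences on a line, the Condorcet winner is the candidate closest to the median voter.
The median voter (position 13) is closest to Lumen at 13.
Check: Lumen vs Kestrel — voters closer to Lumen: 5 of 7.

Lumen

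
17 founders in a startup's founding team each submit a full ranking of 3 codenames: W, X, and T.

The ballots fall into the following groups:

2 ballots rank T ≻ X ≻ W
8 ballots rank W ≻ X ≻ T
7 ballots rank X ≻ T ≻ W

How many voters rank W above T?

Ballots ranking W above T: 8.
Ballots ranking T above W: 2+7 = 9.
So 8 of 17 voters prefer W to T.

8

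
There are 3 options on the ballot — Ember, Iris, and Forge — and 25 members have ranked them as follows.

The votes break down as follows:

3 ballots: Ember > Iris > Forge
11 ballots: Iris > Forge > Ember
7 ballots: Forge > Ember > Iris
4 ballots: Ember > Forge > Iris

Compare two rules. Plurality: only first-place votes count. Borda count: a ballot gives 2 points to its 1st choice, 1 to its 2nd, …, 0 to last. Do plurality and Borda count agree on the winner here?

Plurality first-place counts: Ember 7, Iris 11, Forge 7 → Iris.
Borda totals: Ember 21, Iris 25, Forge 29 → Forge.
The two rules disagree: plurality picks Iris, Borda picks Forge.

No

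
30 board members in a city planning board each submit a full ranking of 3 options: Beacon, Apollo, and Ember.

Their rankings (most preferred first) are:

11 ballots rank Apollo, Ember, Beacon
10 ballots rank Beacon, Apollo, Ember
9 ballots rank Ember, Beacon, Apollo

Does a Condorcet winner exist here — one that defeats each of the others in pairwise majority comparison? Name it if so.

No Condorcet winner

Head-to-head results (30 voters total):
Beacon vs Apollo: Beacon wins 19–11.
Beacon vs Ember: Ember wins 20–10.
Apollo vs Ember: Apollo wins 21–9.
No candidate beats all others: Beacon beats Apollo beats Ember beats Beacon, a majority cycle.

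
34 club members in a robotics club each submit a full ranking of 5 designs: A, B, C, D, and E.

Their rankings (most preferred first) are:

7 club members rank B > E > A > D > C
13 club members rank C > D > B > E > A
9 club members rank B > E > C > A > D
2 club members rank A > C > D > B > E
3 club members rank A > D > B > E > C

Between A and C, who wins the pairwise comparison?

Ballots ranking A above C: 7+2+3 = 12.
Ballots ranking C above A: 13+9 = 22.
C wins the head-to-head, 22–12.

C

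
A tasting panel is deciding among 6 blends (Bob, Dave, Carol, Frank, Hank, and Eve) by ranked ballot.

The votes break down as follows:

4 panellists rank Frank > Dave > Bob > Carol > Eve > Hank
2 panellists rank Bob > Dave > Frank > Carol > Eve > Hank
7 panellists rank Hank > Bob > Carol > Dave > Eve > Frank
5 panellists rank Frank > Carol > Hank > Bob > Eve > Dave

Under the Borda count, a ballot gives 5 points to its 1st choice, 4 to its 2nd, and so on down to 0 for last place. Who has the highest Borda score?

Borda scores:
  Bob: 4·3 + 2·5 + 7·4 + 5·2 = 60
  Dave: 4·4 + 2·4 + 7·2 + 5·0 = 38
  Carol: 4·2 + 2·2 + 7·3 + 5·4 = 53
  Frank: 4·5 + 2·3 + 7·0 + 5·5 = 51
  Hank: 4·0 + 2·0 + 7·5 + 5·3 = 50
  Eve: 4·1 + 2·1 + 7·1 + 5·1 = 18
Bob has the highest total.

Bob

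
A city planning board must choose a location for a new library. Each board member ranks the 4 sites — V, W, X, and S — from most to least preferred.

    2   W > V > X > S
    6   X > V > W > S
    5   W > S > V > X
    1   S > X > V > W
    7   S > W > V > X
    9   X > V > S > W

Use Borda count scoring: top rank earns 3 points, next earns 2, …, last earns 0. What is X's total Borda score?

Borda scores:
  V: 2·2 + 6·2 + 5·1 + 1 + 7·1 + 9·2 = 47
  W: 2·3 + 6·1 + 5·3 + 0 + 7·2 + 9·0 = 41
  X: 2·1 + 6·3 + 5·0 + 2 + 7·0 + 9·3 = 49
  S: 2·0 + 6·0 + 5·2 + 3 + 7·3 + 9·1 = 43

49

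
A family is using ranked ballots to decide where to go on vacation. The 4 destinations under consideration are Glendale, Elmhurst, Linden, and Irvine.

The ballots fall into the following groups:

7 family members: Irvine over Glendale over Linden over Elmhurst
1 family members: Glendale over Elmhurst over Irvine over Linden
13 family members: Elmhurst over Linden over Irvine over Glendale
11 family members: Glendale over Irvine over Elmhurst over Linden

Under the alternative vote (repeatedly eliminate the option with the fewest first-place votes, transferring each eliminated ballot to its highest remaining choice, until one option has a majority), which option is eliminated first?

Round 1: Elmhurst 13, Glendale 12, Irvine 7, Linden 0. Linden has the fewest and is eliminated.
Round 2: Elmhurst 13, Glendale 12, Irvine 7. Irvine has the fewest and is eliminated.
Round 3: Glendale 19, Elmhurst 13. Glendale has a majority.

Linden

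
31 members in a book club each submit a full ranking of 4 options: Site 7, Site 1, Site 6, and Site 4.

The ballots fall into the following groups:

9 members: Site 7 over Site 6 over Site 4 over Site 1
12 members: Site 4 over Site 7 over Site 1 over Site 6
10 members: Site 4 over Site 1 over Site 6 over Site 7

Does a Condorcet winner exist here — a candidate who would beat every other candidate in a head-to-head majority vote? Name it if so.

Head-to-head results (31 voters total):
Site 7 vs Site 1: Site 7 wins 21–10.
Site 7 vs Site 6: Site 7 wins 21–10.
Site 7 vs Site 4: Site 4 wins 22–9.
Site 1 vs Site 6: Site 1 wins 22–9.
Site 1 vs Site 4: Site 4 wins 31–0.
Site 6 vs Site 4: Site 4 wins 22–9.
Site 4 beats each rival — Site 7 (22–9), Site 1 (31–0), Site 6 (22–9) — so Site 4 is the Condorcet winner.

Site 4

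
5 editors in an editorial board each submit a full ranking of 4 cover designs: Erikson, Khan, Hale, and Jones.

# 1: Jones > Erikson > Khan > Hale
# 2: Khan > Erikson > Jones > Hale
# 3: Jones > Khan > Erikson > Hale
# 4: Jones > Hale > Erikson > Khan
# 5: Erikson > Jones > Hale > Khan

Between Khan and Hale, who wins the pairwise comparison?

Khan

Ballots ranking Khan above Hale: 3.
Ballots ranking Hale above Khan: 2.
Khan wins the head-to-head, 3–2.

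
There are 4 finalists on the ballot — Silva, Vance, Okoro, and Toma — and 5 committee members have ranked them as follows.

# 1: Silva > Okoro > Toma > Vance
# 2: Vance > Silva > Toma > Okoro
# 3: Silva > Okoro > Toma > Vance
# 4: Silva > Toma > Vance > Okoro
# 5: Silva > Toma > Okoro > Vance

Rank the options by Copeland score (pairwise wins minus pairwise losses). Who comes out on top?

Pairwise results:
  Silva vs Vance: Silva wins 4–1.
  Silva vs Okoro: Silva wins 5–0.
  Silva vs Toma: Silva wins 5–0.
  Vance vs Okoro: Okoro wins 3–2.
  Vance vs Toma: Toma wins 4–1.
  Okoro vs Toma: Toma wins 3–2.
Copeland scores (wins − losses):
  Silva: 3 − 0 = 3
  Vance: 0 − 3 = -3
  Okoro: 1 − 2 = -1
  Toma: 2 − 1 = 1
Silva has the best Copeland score.

Silva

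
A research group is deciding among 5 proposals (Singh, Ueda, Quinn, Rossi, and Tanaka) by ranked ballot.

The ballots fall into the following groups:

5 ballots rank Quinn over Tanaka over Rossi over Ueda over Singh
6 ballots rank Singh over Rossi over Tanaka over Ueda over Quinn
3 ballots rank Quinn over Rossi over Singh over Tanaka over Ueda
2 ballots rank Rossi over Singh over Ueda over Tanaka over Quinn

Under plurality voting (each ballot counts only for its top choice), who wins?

First-place vote totals:
  Singh: 6
  Ueda: 0
  Quinn: 8
  Rossi: 2
  Tanaka: 0
Quinn has the most first-place votes.

Quinn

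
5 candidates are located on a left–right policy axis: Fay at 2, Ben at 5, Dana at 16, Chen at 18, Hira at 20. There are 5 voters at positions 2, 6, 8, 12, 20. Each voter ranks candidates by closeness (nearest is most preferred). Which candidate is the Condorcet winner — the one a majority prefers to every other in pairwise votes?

Ben

With single-peaked preferences on a line, the Condorcet winner is the candidate closest to the median voter.
The median voter (position 8) is closest to Ben at 5.
Check: Ben vs Dana — voters closer to Ben: 3 of 5.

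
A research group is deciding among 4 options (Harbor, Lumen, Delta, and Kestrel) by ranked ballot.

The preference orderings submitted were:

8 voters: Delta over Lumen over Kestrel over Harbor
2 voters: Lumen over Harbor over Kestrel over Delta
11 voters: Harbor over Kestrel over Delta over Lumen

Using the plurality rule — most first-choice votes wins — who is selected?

First-place vote totals:
  Harbor: 11
  Lumen: 2
  Delta: 8
  Kestrel: 0
Harbor has the most first-place votes.

Harbor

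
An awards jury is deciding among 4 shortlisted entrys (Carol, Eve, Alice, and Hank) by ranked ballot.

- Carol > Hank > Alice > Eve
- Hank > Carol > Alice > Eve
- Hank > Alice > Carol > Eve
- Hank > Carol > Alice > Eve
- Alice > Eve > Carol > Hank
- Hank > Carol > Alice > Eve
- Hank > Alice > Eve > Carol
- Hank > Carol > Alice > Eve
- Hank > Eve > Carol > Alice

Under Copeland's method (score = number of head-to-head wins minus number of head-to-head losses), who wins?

Pairwise results:
  Carol vs Eve: Carol wins 6–3.
  Carol vs Alice: Carol wins 6–3.
  Carol vs Hank: Hank wins 7–2.
  Eve vs Alice: Alice wins 8–1.
  Eve vs Hank: Hank wins 8–1.
  Alice vs Hank: Hank wins 8–1.
Copeland scores (wins − losses):
  Carol: 2 − 1 = 1
  Eve: 0 − 3 = -3
  Alice: 1 − 2 = -1
  Hank: 3 − 0 = 3
Hank has the best Copeland score.

Hank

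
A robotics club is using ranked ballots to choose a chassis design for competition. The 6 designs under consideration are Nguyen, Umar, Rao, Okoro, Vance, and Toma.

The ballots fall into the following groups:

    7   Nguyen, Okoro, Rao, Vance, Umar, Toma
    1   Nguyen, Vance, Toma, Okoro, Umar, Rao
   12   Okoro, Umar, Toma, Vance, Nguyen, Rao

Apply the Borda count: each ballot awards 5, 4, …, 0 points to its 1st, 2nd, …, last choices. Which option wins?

Borda scores:
  Nguyen: 7·5 + 5 + 12·1 = 52
  Umar: 7·1 + 1 + 12·4 = 56
  Rao: 7·3 + 0 + 12·0 = 21
  Okoro: 7·4 + 2 + 12·5 = 90
  Vance: 7·2 + 4 + 12·2 = 42
  Toma: 7·0 + 3 + 12·3 = 39
Okoro has the highest total.

Okoro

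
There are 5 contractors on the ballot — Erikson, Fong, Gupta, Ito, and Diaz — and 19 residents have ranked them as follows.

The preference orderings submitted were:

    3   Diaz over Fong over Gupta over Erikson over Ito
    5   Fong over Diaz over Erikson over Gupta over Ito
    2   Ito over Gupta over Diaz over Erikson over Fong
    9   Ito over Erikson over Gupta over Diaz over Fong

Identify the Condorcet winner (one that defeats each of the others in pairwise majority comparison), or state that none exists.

Ito

Head-to-head results (19 voters total):
Erikson vs Fong: Erikson wins 11–8.
Erikson vs Gupta: Erikson wins 14–5.
Erikson vs Ito: Ito wins 11–8.
Erikson vs Diaz: Diaz wins 10–9.
Fong vs Gupta: Gupta wins 11–8.
Fong vs Ito: Ito wins 11–8.
Fong vs Diaz: Diaz wins 14–5.
Gupta vs Ito: Ito wins 11–8.
Gupta vs Diaz: Gupta wins 11–8.
Ito vs Diaz: Ito wins 11–8.
Ito beats each rival — Erikson (11–8), Fong (11–8), Gupta (11–8), Diaz (11–8) — so Ito is the Condorcet winner.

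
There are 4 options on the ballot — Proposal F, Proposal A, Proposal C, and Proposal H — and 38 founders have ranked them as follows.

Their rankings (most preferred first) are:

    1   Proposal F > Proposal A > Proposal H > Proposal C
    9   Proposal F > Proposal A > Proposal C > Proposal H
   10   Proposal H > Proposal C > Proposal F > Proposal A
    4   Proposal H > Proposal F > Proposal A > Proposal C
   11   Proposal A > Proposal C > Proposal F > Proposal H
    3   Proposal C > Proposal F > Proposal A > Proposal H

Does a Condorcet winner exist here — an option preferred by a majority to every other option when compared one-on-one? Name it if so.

None — there is no Condorcet winner

Head-to-head results (38 voters total):
Proposal F vs Proposal A: Proposal F wins 27–11.
Proposal F vs Proposal C: Proposal C wins 24–14.
Proposal F vs Proposal H: Proposal F wins 24–14.
Proposal A vs Proposal C: Proposal A wins 25–13.
Proposal A vs Proposal H: Proposal A wins 24–14.
Proposal C vs Proposal H: Proposal C wins 23–15.
No candidate beats all others: Proposal F beats Proposal A beats Proposal C beats Proposal F, a majority cycle.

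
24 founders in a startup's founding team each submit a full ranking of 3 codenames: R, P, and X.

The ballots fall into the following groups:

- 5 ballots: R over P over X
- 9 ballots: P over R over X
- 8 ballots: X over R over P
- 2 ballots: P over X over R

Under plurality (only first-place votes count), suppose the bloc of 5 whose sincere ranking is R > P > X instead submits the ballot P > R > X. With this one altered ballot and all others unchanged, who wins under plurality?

P

First-place totals with the altered ballot: R 0, P 16, X 8.
The winner is unchanged: still P.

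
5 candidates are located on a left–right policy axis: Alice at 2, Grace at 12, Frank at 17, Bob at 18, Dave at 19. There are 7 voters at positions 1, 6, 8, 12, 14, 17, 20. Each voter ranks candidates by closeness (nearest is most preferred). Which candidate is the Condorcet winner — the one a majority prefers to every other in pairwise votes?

Grace

With single-peaked preferences on a line, the Condorcet winner is the candidate closest to the median voter.
The median voter (position 12) is closest to Grace at 12.
Check: Grace vs Dave — voters closer to Grace: 5 of 7.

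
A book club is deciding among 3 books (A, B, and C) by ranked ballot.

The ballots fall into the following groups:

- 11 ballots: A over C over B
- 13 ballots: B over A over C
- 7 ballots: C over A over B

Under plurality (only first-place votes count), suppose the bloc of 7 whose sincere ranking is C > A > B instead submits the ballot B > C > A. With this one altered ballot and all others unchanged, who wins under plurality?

B

First-place totals with the altered ballot: A 11, B 20, C 0.
The winner is unchanged: still B.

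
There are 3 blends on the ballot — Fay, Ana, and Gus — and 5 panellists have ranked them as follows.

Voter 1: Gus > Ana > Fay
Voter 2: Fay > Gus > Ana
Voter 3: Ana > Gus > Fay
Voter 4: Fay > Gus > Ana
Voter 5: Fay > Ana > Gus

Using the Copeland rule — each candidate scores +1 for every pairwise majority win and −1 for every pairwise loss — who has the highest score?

Fay

Pairwise results:
  Fay vs Ana: Fay wins 3–2.
  Fay vs Gus: Fay wins 3–2.
  Ana vs Gus: Gus wins 3–2.
Copeland scores (wins − losses):
  Fay: 2 − 0 = 2
  Ana: 0 − 2 = -2
  Gus: 1 − 1 = 0
Fay has the best Copeland score.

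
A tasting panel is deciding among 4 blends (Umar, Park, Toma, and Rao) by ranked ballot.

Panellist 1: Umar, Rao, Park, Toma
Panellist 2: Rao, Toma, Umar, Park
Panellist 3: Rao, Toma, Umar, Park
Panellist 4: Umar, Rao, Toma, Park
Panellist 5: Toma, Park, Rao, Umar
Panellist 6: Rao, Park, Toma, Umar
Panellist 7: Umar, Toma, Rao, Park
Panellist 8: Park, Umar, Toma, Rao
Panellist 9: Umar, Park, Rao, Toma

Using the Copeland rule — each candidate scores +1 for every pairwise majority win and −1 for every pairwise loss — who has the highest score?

Umar

Pairwise results:
  Umar vs Park: Umar wins 6–3.
  Umar vs Toma: Umar wins 5–4.
  Umar vs Rao: Umar wins 5–4.
  Park vs Toma: Toma wins 5–4.
  Park vs Rao: Rao wins 6–3.
  Toma vs Rao: Rao wins 6–3.
Copeland scores (wins − losses):
  Umar: 3 − 0 = 3
  Park: 0 − 3 = -3
  Toma: 1 − 2 = -1
  Rao: 2 − 1 = 1
Umar has the best Copeland score.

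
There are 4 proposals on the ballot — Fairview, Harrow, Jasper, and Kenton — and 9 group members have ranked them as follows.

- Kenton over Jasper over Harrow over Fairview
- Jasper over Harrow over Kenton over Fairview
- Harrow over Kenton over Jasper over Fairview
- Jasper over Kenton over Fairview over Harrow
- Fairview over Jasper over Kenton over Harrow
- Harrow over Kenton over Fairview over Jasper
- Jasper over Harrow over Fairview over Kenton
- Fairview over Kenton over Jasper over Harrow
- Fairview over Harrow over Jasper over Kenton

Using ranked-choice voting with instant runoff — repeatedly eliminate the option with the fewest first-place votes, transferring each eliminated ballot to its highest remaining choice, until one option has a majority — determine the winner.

Round 1: Fairview 3, Jasper 3, Harrow 2, Kenton 1. Kenton has the fewest and is eliminated.
Round 2: Jasper 4, Fairview 3, Harrow 2. Harrow has the fewest and is eliminated.
Round 3: Jasper 5, Fairview 4. Jasper has a majority.

Jasper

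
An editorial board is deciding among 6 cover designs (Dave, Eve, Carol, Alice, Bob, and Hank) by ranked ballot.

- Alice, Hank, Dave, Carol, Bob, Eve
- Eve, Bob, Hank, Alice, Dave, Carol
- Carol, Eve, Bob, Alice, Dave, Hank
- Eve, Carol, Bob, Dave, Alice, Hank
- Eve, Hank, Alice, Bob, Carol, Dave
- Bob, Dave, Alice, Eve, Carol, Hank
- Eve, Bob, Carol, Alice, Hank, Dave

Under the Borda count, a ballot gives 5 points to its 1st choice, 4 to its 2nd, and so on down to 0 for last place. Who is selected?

Borda scores:
  Dave: 3 + 1 + 1 + 2 + 0 + 4 + 0 = 11
  Eve: 0 + 5 + 4 + 5 + 5 + 2 + 5 = 26
  Carol: 2 + 0 + 5 + 4 + 1 + 1 + 3 = 16
  Alice: 5 + 2 + 2 + 1 + 3 + 3 + 2 = 18
  Bob: 1 + 4 + 3 + 3 + 2 + 5 + 4 = 22
  Hank: 4 + 3 + 0 + 0 + 4 + 0 + 1 = 12
Eve has the highest total.

Eve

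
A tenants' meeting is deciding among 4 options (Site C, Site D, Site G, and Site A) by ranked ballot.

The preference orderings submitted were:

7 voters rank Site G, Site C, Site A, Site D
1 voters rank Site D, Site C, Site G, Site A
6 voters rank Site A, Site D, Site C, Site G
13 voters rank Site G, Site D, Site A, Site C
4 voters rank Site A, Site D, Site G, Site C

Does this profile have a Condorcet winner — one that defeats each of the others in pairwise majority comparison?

Head-to-head results (31 voters total):
Site C vs Site D: Site D wins 24–7.
Site C vs Site G: Site G wins 24–7.
Site C vs Site A: Site A wins 23–8.
Site D vs Site G: Site G wins 20–11.
Site D vs Site A: Site A wins 17–14.
Site G vs Site A: Site G wins 21–10.
Site G beats each rival — Site C (24–7), Site D (20–11), Site A (21–10) — so Site G is the Condorcet winner.

Yes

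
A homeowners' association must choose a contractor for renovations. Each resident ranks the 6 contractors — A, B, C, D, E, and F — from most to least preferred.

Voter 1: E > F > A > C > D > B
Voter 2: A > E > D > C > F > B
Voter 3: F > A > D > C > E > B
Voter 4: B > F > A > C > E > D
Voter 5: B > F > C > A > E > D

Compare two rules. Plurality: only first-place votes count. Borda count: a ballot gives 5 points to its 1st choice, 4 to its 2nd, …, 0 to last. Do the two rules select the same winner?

Plurality first-place counts: A 1, B 2, C 0, D 0, E 1, F 1 → B.
Borda totals: A 17, B 10, C 11, D 7, E 12, F 18 → F.
The two rules disagree: plurality picks B, Borda picks F.

No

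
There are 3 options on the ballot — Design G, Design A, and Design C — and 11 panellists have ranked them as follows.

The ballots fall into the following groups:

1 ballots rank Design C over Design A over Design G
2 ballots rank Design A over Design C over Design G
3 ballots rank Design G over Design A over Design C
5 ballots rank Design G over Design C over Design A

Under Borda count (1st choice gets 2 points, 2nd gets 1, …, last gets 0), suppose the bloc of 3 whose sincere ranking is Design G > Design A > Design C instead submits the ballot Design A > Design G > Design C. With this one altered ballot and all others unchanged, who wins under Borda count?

Borda totals with the altered ballot: Design G 13, Design A 11, Design C 9.
The winner is unchanged: still Design G.

Design G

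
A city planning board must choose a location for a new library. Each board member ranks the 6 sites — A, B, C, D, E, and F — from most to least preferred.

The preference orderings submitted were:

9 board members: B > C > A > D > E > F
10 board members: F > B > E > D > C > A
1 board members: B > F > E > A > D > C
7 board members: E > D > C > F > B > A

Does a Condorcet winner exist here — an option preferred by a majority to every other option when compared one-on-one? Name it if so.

None — there is no Condorcet winner

Head-to-head results (27 voters total):
A vs B: B wins 27–0.
A vs C: C wins 26–1.
A vs D: D wins 17–10.
A vs E: E wins 18–9.
A vs F: F wins 18–9.
B vs C: B wins 20–7.
B vs D: B wins 20–7.
B vs E: B wins 20–7.
B vs F: F wins 17–10.
C vs D: D wins 18–9.
C vs E: E wins 18–9.
C vs F: C wins 16–11.
D vs E: E wins 18–9.
D vs F: D wins 16–11.
E vs F: E wins 16–11.
No candidate beats all others: B beats C beats F beats B, a majority cycle.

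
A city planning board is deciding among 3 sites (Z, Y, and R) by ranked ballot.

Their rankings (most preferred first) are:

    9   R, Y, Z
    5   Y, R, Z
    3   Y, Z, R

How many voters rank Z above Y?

Ballots ranking Z above Y: 0.
Ballots ranking Y above Z: 9+5+3 = 17.
So 0 of 17 voters prefer Z to Y.

0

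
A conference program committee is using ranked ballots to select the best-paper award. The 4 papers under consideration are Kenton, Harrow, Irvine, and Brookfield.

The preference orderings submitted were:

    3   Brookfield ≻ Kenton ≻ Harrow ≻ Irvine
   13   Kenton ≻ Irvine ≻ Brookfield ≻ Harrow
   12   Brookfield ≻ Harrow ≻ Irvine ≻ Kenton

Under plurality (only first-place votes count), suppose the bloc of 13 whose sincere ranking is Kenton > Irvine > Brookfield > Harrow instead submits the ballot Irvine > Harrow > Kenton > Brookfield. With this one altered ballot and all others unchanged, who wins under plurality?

Brookfield

First-place totals with the altered ballot: Kenton 0, Harrow 0, Irvine 13, Brookfield 15.
The winner is unchanged: still Brookfield.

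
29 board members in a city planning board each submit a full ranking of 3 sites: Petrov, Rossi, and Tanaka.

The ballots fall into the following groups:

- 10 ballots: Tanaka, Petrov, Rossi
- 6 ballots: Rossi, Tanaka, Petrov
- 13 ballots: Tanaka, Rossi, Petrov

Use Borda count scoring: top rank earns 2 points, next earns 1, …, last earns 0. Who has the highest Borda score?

Borda scores:
  Petrov: 10·1 + 6·0 + 13·0 = 10
  Rossi: 10·0 + 6·2 + 13·1 = 25
  Tanaka: 10·2 + 6·1 + 13·2 = 52
Tanaka has the highest total.

Tanaka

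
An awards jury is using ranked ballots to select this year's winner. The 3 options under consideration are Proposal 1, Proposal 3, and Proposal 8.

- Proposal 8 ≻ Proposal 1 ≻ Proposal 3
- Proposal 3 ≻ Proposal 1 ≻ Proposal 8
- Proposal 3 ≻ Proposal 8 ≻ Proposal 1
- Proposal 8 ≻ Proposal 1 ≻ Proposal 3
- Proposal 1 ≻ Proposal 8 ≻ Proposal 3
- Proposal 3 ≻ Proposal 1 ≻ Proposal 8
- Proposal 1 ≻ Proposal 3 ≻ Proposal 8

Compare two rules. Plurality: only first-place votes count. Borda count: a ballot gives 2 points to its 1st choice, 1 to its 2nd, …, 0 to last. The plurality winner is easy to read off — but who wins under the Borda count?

Plurality first-place counts: Proposal 1 2, Proposal 3 3, Proposal 8 2 → Proposal 3.
Borda totals: Proposal 1 8, Proposal 3 7, Proposal 8 6 → Proposal 1.

Proposal 1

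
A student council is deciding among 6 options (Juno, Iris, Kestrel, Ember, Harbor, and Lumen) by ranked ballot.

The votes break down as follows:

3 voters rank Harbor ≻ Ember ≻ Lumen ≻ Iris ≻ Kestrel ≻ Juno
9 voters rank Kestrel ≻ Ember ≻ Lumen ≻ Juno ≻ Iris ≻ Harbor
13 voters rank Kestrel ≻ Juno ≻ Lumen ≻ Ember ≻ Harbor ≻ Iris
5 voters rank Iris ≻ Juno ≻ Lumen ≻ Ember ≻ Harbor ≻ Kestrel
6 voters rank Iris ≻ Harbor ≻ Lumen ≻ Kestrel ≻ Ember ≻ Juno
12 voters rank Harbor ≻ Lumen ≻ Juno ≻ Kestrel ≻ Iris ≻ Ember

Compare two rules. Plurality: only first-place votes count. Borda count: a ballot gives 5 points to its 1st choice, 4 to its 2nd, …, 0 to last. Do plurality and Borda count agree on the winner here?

Plurality first-place counts: Juno 0, Iris 11, Kestrel 22, Ember 0, Harbor 15, Lumen 0 → Kestrel.
Borda totals: Juno 126, Iris 82, Kestrel 149, Ember 90, Harbor 117, Lumen 156 → Lumen.
The two rules disagree: plurality picks Kestrel, Borda picks Lumen.

No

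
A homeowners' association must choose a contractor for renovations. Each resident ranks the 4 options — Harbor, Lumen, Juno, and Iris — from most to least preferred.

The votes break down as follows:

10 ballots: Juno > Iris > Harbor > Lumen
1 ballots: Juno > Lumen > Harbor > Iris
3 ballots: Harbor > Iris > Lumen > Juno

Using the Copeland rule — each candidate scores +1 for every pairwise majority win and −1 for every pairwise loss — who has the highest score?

Juno

Pairwise results:
  Harbor vs Lumen: Harbor wins 13–1.
  Harbor vs Juno: Juno wins 11–3.
  Harbor vs Iris: Iris wins 10–4.
  Lumen vs Juno: Juno wins 11–3.
  Lumen vs Iris: Iris wins 13–1.
  Juno vs Iris: Juno wins 11–3.
Copeland scores (wins − losses):
  Harbor: 1 − 2 = -1
  Lumen: 0 − 3 = -3
  Juno: 3 − 0 = 3
  Iris: 2 − 1 = 1
Juno has the best Copeland score.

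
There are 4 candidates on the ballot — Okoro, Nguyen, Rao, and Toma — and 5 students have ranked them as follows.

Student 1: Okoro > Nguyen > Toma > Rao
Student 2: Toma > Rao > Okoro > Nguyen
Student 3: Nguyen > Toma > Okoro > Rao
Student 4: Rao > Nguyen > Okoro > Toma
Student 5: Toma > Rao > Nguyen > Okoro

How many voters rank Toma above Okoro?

3

Ballots ranking Toma above Okoro: 3.
Ballots ranking Okoro above Toma: 2.
So 3 of 5 voters prefer Toma to Okoro.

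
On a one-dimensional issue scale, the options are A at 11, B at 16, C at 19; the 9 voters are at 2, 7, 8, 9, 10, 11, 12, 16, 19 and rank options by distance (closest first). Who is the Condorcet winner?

With single-peaked preferences on a line, the Condorcet winner is the candidate closest to the median voter.
The median voter (position 10) is closest to A at 11.
Check: A vs B — voters closer to A: 7 of 9.

A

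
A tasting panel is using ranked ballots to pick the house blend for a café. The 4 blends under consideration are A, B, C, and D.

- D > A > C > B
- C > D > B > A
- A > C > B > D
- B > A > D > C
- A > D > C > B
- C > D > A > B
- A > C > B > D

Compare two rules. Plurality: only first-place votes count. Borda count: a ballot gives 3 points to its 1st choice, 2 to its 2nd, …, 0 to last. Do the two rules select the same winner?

Yes

Plurality first-place counts: A 3, B 1, C 2, D 1 → A.
Borda totals: A 14, B 6, C 12, D 10 → A.
The two rules agree on A.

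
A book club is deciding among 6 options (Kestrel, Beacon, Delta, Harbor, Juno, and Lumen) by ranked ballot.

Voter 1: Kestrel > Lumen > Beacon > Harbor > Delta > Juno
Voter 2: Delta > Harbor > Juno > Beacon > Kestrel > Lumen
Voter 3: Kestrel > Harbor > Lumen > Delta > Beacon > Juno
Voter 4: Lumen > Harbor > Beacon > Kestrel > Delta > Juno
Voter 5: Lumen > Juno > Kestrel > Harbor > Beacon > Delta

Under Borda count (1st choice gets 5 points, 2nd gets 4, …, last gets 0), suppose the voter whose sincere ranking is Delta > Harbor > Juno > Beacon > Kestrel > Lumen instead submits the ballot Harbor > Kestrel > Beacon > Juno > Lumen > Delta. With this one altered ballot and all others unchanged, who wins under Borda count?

Kestrel

Borda totals with the altered ballot: Kestrel 19, Beacon 11, Delta 4, Harbor 17, Juno 6, Lumen 18.
The switch changes the winner from Lumen to Kestrel.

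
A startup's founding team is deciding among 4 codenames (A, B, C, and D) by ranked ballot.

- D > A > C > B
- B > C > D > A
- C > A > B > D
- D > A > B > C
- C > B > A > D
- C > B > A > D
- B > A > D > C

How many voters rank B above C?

Ballots ranking B above C: 3.
Ballots ranking C above B: 4.
So 3 of 7 voters prefer B to C.

3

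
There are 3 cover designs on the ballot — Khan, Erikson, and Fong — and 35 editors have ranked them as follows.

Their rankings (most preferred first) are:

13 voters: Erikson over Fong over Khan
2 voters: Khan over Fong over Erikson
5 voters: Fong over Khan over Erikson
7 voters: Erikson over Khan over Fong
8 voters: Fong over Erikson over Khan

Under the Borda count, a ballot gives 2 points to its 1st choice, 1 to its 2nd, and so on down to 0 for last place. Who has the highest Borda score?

Erikson

Borda scores:
  Khan: 13·0 + 2·2 + 5·1 + 7·1 + 8·0 = 16
  Erikson: 13·2 + 2·0 + 5·0 + 7·2 + 8·1 = 48
  Fong: 13·1 + 2·1 + 5·2 + 7·0 + 8·2 = 41
Erikson has the highest total.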